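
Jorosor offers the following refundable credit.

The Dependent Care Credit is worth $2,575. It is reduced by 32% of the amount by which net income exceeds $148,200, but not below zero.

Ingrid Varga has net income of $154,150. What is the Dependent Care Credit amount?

$671

Dependent Care Credit: 32% of the $5,950 excess over $148,200 is $1,904; credit = $2,575 − $1,904 = $671.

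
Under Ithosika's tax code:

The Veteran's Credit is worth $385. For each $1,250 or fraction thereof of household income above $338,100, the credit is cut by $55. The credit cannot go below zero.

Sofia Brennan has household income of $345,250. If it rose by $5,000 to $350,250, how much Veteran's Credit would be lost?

At $345,250 — income exceeds $338,100 by $7,150, which is 6 full-or-partial $1,250 increments; reduction = 6 × $55 = $330, leaving $55.
At $350,250 — income exceeds $338,100 by $12,150 → 10 increments × $55 = $550 ≥ base, so the credit is $0.
Lost: $55 − $0 = $55.

$55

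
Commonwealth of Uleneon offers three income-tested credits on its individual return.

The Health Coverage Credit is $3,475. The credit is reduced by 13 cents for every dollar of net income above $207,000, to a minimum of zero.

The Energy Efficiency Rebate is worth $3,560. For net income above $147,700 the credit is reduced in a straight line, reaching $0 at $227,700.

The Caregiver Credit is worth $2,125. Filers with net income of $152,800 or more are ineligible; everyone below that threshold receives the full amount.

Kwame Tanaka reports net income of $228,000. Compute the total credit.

Health Coverage Credit: 13% of the $21,000 excess over $207,000 is $2,730; credit = $3,475 − $2,730 = $745.
Energy Efficiency Rebate: $228,000 is at or above $227,700, so the credit is $0.
Caregiver Credit: $228,000 meets or exceeds the $152,800 cutoff, so the credit is $0.
Total: $745 + $0 + $0 = $745.

$745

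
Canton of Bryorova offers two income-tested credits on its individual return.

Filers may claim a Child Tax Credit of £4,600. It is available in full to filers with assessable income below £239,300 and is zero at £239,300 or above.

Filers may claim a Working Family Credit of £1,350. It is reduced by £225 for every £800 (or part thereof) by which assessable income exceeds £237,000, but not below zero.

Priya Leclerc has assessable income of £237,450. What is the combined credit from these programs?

£5,725

Child Tax Credit: £237,450 is below the £239,300 cutoff, so the full £4,600 applies.
Working Family Credit: income exceeds £237,000 by £450, which is 1 full-or-partial £800 increment; reduction = 1 × £225 = £225, leaving £1,125.
Total: £4,600 + £1,125 = £5,725.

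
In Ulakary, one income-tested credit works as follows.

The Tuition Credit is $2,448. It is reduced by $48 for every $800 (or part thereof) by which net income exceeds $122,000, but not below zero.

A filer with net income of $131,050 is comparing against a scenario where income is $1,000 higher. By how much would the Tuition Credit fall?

At $131,050 — income exceeds $122,000 by $9,050, which is 12 full-or-partial $800 increments; reduction = 12 × $48 = $576, leaving $1,872.
At $132,050 — income exceeds $122,000 by $10,050, which is 13 full-or-partial $800 increments; reduction = 13 × $48 = $624, leaving $1,824.
Lost: $1,872 − $1,824 = $48.

$48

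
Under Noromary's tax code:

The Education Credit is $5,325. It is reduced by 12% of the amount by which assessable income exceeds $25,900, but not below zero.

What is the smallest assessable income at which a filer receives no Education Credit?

The credit falls by 12% of each dollar above $25,900, so it reaches zero when the excess is $5,325 / 12% = $44,375: income = $25,900 + $44,375 = $70,275.

$70,275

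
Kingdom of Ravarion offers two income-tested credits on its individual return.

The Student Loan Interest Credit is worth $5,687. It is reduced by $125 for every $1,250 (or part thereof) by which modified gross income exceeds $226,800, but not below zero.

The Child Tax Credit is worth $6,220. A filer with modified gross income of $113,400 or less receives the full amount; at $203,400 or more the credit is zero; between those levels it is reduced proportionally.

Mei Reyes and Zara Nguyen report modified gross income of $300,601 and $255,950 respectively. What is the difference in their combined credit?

$2,687

Mei ($300,601): Student Loan Interest Credit: income exceeds $226,800 by $73,801 → 60 increments × $125 = $7,500 ≥ base, so the credit is $0. Child Tax Credit: $300,601 is at or above $203,400, so the credit is $0. total $0 + $0 = $0
Zara ($255,950): Student Loan Interest Credit: income exceeds $226,800 by $29,150, which is 24 full-or-partial $1,250 increments; reduction = 24 × $125 = $3,000, leaving $2,687. Child Tax Credit: $255,950 is at or above $203,400, so the credit is $0. total $2,687 + $0 = $2,687
Difference: |$0 − $2,687| = $2,687.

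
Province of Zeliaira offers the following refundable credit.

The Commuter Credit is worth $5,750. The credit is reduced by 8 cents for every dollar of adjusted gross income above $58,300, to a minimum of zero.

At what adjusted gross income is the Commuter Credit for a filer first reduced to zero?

The credit falls by 8% of each dollar above $58,300, so it reaches zero when the excess is $5,750 / 8% = $71,875: income = $58,300 + $71,875 = $130,175.

$130,175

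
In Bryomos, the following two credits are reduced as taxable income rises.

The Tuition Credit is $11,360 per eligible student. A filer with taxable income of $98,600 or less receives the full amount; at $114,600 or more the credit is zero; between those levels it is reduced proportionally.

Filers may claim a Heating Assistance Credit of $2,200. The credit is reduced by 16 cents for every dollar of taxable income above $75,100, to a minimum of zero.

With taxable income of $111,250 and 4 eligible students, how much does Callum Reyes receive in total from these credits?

Tuition Credit: base = 4 × $11,360 = $45,440. $111,250 is $12,650 into a $16,000 phase-out range, leaving 3,350/16,000 of the credit: $45,440 × 3,350/16,000 = $9,514.
Heating Assistance Credit: 16% of the $36,150 excess over $75,100 is $5,784 ≥ base, so the credit is $0.
Total: $9,514 + $0 = $9,514.

$9,514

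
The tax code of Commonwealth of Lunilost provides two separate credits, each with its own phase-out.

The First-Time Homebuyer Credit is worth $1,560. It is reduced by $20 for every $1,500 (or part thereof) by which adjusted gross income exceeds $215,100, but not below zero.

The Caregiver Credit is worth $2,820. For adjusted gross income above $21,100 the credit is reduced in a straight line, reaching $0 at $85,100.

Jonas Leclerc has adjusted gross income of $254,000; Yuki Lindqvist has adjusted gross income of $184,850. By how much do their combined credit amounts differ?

Jonas ($254,000): First-Time Homebuyer Credit: income exceeds $215,100 by $38,900, which is 26 full-or-partial $1,500 increments; reduction = 26 × $20 = $520, leaving $1,040. Caregiver Credit: $254,000 is at or above $85,100, so the credit is $0. total $1,040 + $0 = $1,040
Yuki ($184,850): First-Time Homebuyer Credit: $184,850 is at or below the $215,100 threshold, so the full $1,560 applies. Caregiver Credit: $184,850 is at or above $85,100, so the credit is $0. total $1,560 + $0 = $1,560
Difference: |$1,040 − $1,560| = $520.

$520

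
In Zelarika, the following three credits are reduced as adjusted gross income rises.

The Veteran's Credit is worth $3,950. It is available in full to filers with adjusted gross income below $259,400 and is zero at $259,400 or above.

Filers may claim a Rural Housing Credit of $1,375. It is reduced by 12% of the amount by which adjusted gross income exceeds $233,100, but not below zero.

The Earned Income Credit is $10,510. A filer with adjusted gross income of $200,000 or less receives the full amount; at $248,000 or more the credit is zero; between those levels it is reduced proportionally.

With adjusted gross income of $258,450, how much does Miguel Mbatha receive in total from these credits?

Veteran's Credit: $258,450 is below the $259,400 cutoff, so the full $3,950 applies.
Rural Housing Credit: 12% of the $25,350 excess over $233,100 is $3,042 ≥ base, so the credit is $0.
Earned Income Credit: $258,450 is at or above $248,000, so the credit is $0.
Total: $3,950 + $0 + $0 = $3,950.

$3,950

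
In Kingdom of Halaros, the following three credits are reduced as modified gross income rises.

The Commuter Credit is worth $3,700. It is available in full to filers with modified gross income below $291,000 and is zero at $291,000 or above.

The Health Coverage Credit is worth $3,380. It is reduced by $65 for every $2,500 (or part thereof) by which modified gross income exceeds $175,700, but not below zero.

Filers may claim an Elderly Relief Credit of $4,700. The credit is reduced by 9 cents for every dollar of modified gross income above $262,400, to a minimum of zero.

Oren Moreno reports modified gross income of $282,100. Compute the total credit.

Commuter Credit: $282,100 is below the $291,000 cutoff, so the full $3,700 applies.
Health Coverage Credit: income exceeds $175,700 by $106,400, which is 43 full-or-partial $2,500 increments; reduction = 43 × $65 = $2,795, leaving $585.
Elderly Relief Credit: 9% of the $19,700 excess over $262,400 is $1,773; credit = $4,700 − $1,773 = $2,927.
Total: $3,700 + $585 + $2,927 = $7,212.

$7,212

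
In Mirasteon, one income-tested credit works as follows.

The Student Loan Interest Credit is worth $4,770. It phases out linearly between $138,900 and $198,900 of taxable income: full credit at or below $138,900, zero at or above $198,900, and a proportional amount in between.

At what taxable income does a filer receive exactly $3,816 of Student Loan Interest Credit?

$150,900

$3,816 is 3,816/4,770 of the full $4,770, so 954/4,770 of the $60,000 range has been used: income = $138,900 + $60,000 × 954/4,770 = $150,900.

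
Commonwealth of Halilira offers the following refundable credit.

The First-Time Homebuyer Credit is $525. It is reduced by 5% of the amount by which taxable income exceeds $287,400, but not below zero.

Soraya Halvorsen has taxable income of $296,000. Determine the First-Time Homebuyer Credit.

First-Time Homebuyer Credit: 5% of the $8,600 excess over $287,400 is $430; credit = $525 − $430 = $95.

$95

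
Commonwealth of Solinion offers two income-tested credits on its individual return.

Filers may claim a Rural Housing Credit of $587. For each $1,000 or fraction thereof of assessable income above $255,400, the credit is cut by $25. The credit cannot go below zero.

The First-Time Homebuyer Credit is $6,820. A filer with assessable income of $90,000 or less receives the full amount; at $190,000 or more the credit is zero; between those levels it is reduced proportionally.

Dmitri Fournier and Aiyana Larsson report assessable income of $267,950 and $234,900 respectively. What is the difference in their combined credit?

Dmitri ($267,950): Rural Housing Credit: income exceeds $255,400 by $12,550, which is 13 full-or-partial $1,000 increments; reduction = 13 × $25 = $325, leaving $262. First-Time Homebuyer Credit: $267,950 is at or above $190,000, so the credit is $0. total $262 + $0 = $262
Aiyana ($234,900): Rural Housing Credit: $234,900 is at or below the $255,400 threshold, so the full $587 applies. First-Time Homebuyer Credit: $234,900 is at or above $190,000, so the credit is $0. total $587 + $0 = $587
Difference: |$262 − $587| = $325.

$325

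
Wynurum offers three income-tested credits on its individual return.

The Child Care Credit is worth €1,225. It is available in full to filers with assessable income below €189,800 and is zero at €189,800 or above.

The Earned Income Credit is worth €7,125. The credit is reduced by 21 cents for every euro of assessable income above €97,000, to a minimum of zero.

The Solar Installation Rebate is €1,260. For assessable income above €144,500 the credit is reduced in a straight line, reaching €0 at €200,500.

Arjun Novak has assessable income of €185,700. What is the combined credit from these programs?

€1,558

Child Care Credit: €185,700 is below the €189,800 cutoff, so the full €1,225 applies.
Earned Income Credit: 21% of the €88,700 excess over €97,000 is €18,627 ≥ base, so the credit is €0.
Solar Installation Rebate: €185,700 is €41,200 into a €56,000 phase-out range, leaving 14,800/56,000 of the credit: €1,260 × 14,800/56,000 = €333.
Total: €1,225 + €0 + €333 = €1,558.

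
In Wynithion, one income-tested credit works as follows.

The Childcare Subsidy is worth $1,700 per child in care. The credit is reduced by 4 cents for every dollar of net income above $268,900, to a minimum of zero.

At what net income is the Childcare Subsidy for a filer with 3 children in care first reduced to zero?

Full credit = 3 × $1,700 = $5,100.
The credit falls by 4% of each dollar above $268,900, so it reaches zero when the excess is $5,100 / 4% = $127,500: income = $268,900 + $127,500 = $396,400.

$396,400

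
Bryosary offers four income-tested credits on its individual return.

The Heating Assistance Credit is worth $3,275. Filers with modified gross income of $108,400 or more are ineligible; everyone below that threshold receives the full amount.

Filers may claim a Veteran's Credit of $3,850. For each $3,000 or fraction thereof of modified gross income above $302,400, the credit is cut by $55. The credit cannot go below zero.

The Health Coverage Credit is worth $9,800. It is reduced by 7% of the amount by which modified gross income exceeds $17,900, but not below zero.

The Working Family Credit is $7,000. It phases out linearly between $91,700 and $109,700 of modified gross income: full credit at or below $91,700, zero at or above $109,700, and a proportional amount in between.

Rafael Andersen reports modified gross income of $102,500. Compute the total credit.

Heating Assistance Credit: $102,500 is below the $108,400 cutoff, so the full $3,275 applies.
Veteran's Credit: $102,500 is at or below the $302,400 threshold, so the full $3,850 applies.
Health Coverage Credit: 7% of the $84,600 excess over $17,900 is $5,922; credit = $9,800 − $5,922 = $3,878.
Working Family Credit: $102,500 is $10,800 into a $18,000 phase-out range, leaving 7,200/18,000 of the credit: $7,000 × 7,200/18,000 = $2,800.
Total: $3,275 + $3,850 + $3,878 + $2,800 = $13,803.

$13,803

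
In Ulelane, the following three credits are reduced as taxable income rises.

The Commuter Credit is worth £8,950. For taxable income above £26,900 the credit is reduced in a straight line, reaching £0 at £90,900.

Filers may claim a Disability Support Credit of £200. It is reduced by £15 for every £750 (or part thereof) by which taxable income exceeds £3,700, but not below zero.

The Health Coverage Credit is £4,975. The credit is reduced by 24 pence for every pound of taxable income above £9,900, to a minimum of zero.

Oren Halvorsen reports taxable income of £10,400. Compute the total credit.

Commuter Credit: £10,400 is at or below the £26,900 threshold, so the full £8,950 applies.
Disability Support Credit: income exceeds £3,700 by £6,700, which is 9 full-or-partial £750 increments; reduction = 9 × £15 = £135, leaving £65.
Health Coverage Credit: 24% of the £500 excess over £9,900 is £120; credit = £4,975 − £120 = £4,855.
Total: £8,950 + £65 + £4,855 = £13,870.

£13,870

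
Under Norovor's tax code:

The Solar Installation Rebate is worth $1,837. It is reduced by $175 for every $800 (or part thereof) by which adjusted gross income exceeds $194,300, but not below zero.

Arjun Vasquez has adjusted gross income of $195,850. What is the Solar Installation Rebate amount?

Solar Installation Rebate: income exceeds $194,300 by $1,550, which is 2 full-or-partial $800 increments; reduction = 2 × $175 = $350, leaving $1,487.

$1,487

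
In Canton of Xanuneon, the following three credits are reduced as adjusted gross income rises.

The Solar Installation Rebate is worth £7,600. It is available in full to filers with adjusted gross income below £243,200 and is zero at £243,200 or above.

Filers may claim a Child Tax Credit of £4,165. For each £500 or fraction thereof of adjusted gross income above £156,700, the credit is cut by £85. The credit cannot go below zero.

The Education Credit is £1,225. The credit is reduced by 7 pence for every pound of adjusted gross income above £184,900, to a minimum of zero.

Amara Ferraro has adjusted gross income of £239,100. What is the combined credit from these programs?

£7,600

Solar Installation Rebate: £239,100 is below the £243,200 cutoff, so the full £7,600 applies.
Child Tax Credit: income exceeds £156,700 by £82,400 → 165 increments × £85 = £14,025 ≥ base, so the credit is £0.
Education Credit: 7% of the £54,200 excess over £184,900 is £3,794 ≥ base, so the credit is £0.
Total: £7,600 + £0 + £0 = £7,600.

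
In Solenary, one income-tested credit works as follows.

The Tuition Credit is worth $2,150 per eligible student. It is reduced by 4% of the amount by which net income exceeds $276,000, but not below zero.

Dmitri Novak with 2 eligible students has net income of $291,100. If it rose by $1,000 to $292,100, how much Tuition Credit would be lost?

$40

At $291,100 — base = 2 × $2,150 = $4,300. 4% of the $15,100 excess over $276,000 is $604; credit = $4,300 − $604 = $3,696.
At $292,100 — base = 2 × $2,150 = $4,300. 4% of the $16,100 excess over $276,000 is $644; credit = $4,300 − $644 = $3,656.
Lost: $3,696 − $3,656 = $40.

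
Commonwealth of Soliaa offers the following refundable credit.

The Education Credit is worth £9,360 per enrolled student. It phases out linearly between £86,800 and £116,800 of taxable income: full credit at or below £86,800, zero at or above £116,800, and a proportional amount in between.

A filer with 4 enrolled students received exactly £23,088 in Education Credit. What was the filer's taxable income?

Full credit = 4 × £9,360 = £37,440.
£23,088 is 23,088/37,440 of the full £37,440, so 14,352/37,440 of the £30,000 range has been used: income = £86,800 + £30,000 × 14,352/37,440 = £98,300.

£98,300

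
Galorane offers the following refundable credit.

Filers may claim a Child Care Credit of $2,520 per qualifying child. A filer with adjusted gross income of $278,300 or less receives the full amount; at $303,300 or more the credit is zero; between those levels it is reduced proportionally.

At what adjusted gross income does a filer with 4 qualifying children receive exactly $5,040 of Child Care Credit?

Full credit = 4 × $2,520 = $10,080.
$5,040 is 5,040/10,080 of the full $10,080, so 5,040/10,080 of the $25,000 range has been used: income = $278,300 + $25,000 × 5,040/10,080 = $290,800.

$290,800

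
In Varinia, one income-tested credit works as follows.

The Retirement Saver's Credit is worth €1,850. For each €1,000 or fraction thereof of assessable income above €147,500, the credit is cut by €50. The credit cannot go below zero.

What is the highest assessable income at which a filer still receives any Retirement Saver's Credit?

€183,500

After 36 increments the reduction is 36 × €50 = €1,800, leaving €50; one more increment wipes it out. Increment 36 ends at excess 36 × €1,000 = €36,000, so the highest qualifying income is €147,500 + €36,000 = €183,500.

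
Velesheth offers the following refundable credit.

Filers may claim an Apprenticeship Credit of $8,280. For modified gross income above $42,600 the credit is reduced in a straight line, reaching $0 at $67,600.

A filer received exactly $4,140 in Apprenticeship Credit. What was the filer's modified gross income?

$4,140 is 4,140/8,280 of the full $8,280, so 4,140/8,280 of the $25,000 range has been used: income = $42,600 + $25,000 × 4,140/8,280 = $55,100.

$55,100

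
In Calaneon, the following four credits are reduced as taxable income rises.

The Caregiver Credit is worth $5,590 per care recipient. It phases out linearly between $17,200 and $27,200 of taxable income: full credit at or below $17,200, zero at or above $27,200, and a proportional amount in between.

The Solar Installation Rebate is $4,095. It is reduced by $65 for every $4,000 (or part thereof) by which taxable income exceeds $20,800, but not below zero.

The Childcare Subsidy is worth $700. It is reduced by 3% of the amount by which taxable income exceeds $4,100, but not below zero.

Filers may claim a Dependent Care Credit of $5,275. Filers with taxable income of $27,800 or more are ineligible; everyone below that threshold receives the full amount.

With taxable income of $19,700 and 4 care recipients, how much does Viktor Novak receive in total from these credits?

$26,372

Caregiver Credit: base = 4 × $5,590 = $22,360. $19,700 is $2,500 into a $10,000 phase-out range, leaving 7,500/10,000 of the credit: $22,360 × 7,500/10,000 = $16,770.
Solar Installation Rebate: $19,700 is at or below the $20,800 threshold, so the full $4,095 applies.
Childcare Subsidy: 3% of the $15,600 excess over $4,100 is $468; credit = $700 − $468 = $232.
Dependent Care Credit: $19,700 is below the $27,800 cutoff, so the full $5,275 applies.
Total: $16,770 + $4,095 + $232 + $5,275 = $26,372.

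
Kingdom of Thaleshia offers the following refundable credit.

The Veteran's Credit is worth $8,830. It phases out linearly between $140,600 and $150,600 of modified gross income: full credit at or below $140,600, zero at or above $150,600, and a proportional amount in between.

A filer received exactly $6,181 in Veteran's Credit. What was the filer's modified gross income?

$143,600

$6,181 is 6,181/8,830 of the full $8,830, so 2,649/8,830 of the $10,000 range has been used: income = $140,600 + $10,000 × 2,649/8,830 = $143,600.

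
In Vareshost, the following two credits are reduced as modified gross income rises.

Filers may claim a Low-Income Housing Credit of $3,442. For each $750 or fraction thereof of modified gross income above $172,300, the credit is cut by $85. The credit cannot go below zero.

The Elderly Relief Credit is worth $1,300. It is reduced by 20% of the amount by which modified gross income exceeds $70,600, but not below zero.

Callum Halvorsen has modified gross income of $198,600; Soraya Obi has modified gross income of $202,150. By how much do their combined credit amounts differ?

Callum ($198,600): Low-Income Housing Credit: income exceeds $172,300 by $26,300, which is 36 full-or-partial $750 increments; reduction = 36 × $85 = $3,060, leaving $382. Elderly Relief Credit: 20% of the $128,000 excess over $70,600 is $25,600 ≥ base, so the credit is $0. total $382 + $0 = $382
Soraya ($202,150): Low-Income Housing Credit: income exceeds $172,300 by $29,850, which is 40 full-or-partial $750 increments; reduction = 40 × $85 = $3,400, leaving $42. Elderly Relief Credit: 20% of the $131,550 excess over $70,600 is $26,310 ≥ base, so the credit is $0. total $42 + $0 = $42
Difference: |$382 − $42| = $340.

$340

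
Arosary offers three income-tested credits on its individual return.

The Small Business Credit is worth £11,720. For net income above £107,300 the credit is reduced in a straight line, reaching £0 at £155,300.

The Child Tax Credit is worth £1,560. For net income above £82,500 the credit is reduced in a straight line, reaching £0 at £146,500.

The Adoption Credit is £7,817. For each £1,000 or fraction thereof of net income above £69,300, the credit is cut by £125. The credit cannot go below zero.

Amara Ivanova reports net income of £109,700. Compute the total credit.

Small Business Credit: £109,700 is £2,400 into a £48,000 phase-out range, leaving 45,600/48,000 of the credit: £11,720 × 45,600/48,000 = £11,134.
Child Tax Credit: £109,700 is £27,200 into a £64,000 phase-out range, leaving 36,800/64,000 of the credit: £1,560 × 36,800/64,000 = £897.
Adoption Credit: income exceeds £69,300 by £40,400, which is 41 full-or-partial £1,000 increments; reduction = 41 × £125 = £5,125, leaving £2,692.
Total: £11,134 + £897 + £2,692 = £14,723.

£14,723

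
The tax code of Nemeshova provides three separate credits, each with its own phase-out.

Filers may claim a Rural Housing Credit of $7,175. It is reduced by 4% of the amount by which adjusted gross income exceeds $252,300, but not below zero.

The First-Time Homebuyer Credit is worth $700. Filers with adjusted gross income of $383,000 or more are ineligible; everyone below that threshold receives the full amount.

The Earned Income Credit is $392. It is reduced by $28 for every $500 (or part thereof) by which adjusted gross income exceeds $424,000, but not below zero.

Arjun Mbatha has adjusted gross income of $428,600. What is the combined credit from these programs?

$235

Rural Housing Credit: 4% of the $176,300 excess over $252,300 is $7,052; credit = $7,175 − $7,052 = $123.
First-Time Homebuyer Credit: $428,600 meets or exceeds the $383,000 cutoff, so the credit is $0.
Earned Income Credit: income exceeds $424,000 by $4,600, which is 10 full-or-partial $500 increments; reduction = 10 × $28 = $280, leaving $112.
Total: $123 + $0 + $112 = $235.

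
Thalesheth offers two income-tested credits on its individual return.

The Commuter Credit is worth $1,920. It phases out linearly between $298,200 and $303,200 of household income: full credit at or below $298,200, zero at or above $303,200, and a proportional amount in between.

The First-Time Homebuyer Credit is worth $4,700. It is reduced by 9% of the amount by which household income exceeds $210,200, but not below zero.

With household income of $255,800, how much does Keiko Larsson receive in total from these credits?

Commuter Credit: $255,800 is at or below the $298,200 threshold, so the full $1,920 applies.
First-Time Homebuyer Credit: 9% of the $45,600 excess over $210,200 is $4,104; credit = $4,700 − $4,104 = $596.
Total: $1,920 + $596 = $2,516.

$2,516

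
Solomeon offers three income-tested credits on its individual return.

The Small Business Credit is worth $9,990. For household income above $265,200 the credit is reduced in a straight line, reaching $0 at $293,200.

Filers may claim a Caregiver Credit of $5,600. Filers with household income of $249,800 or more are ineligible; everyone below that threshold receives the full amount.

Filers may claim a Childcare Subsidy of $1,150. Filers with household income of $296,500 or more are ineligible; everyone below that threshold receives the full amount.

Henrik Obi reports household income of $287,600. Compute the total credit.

$3,148

Small Business Credit: $287,600 is $22,400 into a $28,000 phase-out range, leaving 5,600/28,000 of the credit: $9,990 × 5,600/28,000 = $1,998.
Caregiver Credit: $287,600 meets or exceeds the $249,800 cutoff, so the credit is $0.
Childcare Subsidy: $287,600 is below the $296,500 cutoff, so the full $1,150 applies.
Total: $1,998 + $0 + $1,150 = $3,148.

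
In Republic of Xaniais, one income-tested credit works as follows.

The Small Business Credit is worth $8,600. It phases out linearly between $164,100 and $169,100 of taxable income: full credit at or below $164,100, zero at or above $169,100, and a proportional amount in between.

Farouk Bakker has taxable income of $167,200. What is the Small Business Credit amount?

Small Business Credit: $167,200 is $3,100 into a $5,000 phase-out range, leaving 1,900/5,000 of the credit: $8,600 × 1,900/5,000 = $3,268.

$3,268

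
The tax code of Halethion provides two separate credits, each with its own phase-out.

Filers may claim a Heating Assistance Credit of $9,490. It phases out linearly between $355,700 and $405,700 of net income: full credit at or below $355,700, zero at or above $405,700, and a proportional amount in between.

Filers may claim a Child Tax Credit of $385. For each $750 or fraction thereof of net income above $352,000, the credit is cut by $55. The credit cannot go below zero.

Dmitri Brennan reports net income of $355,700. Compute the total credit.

Heating Assistance Credit: $355,700 is at or below the $355,700 threshold, so the full $9,490 applies.
Child Tax Credit: income exceeds $352,000 by $3,700, which is 5 full-or-partial $750 increments; reduction = 5 × $55 = $275, leaving $110.
Total: $9,490 + $110 = $9,600.

$9,600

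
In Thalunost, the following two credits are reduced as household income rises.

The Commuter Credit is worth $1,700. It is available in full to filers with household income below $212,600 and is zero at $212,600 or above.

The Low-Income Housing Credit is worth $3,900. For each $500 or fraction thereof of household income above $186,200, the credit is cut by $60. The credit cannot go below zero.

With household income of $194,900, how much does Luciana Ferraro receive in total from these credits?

$4,520

Commuter Credit: $194,900 is below the $212,600 cutoff, so the full $1,700 applies.
Low-Income Housing Credit: income exceeds $186,200 by $8,700, which is 18 full-or-partial $500 increments; reduction = 18 × $60 = $1,080, leaving $2,820.
Total: $1,700 + $2,820 = $4,520.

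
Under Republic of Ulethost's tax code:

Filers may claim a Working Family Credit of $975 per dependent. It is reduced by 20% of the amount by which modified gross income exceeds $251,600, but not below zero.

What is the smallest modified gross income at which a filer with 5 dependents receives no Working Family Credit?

Full credit = 5 × $975 = $4,875.
The credit falls by 20% of each dollar above $251,600, so it reaches zero when the excess is $4,875 / 20% = $24,375: income = $251,600 + $24,375 = $275,975.

$275,975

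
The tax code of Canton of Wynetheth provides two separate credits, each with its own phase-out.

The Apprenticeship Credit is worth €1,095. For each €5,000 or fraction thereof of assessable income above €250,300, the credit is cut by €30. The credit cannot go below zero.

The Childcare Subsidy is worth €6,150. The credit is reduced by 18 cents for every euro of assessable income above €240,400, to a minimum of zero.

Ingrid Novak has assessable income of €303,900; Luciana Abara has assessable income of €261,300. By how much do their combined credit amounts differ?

Ingrid (€303,900): Apprenticeship Credit: income exceeds €250,300 by €53,600, which is 11 full-or-partial €5,000 increments; reduction = 11 × €30 = €330, leaving €765. Childcare Subsidy: 18% of the €63,500 excess over €240,400 is €11,430 ≥ base, so the credit is €0. total €765 + €0 = €765
Luciana (€261,300): Apprenticeship Credit: income exceeds €250,300 by €11,000, which is 3 full-or-partial €5,000 increments; reduction = 3 × €30 = €90, leaving €1,005. Childcare Subsidy: 18% of the €20,900 excess over €240,400 is €3,762; credit = €6,150 − €3,762 = €2,388. total €1,005 + €2,388 = €3,393
Difference: |€765 − €3,393| = €2,628.

€2,628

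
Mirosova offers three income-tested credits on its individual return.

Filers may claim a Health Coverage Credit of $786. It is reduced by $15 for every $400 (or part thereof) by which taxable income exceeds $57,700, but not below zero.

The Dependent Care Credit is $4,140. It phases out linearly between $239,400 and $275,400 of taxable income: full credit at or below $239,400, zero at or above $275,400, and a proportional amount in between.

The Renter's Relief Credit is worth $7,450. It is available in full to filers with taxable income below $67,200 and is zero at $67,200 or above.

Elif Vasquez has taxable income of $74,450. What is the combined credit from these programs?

Health Coverage Credit: income exceeds $57,700 by $16,750, which is 42 full-or-partial $400 increments; reduction = 42 × $15 = $630, leaving $156.
Dependent Care Credit: $74,450 is at or below the $239,400 threshold, so the full $4,140 applies.
Renter's Relief Credit: $74,450 meets or exceeds the $67,200 cutoff, so the credit is $0.
Total: $156 + $4,140 + $0 = $4,296.

$4,296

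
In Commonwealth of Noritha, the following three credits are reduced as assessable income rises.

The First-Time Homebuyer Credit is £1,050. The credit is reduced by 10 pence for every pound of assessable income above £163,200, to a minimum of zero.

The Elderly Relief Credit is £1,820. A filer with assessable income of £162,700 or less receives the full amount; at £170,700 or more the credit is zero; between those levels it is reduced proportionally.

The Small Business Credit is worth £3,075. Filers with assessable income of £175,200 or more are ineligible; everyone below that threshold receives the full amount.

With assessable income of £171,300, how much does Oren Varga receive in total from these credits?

First-Time Homebuyer Credit: 10% of the £8,100 excess over £163,200 is £810; credit = £1,050 − £810 = £240.
Elderly Relief Credit: £171,300 is at or above £170,700, so the credit is £0.
Small Business Credit: £171,300 is below the £175,200 cutoff, so the full £3,075 applies.
Total: £240 + £0 + £3,075 = £3,315.

£3,315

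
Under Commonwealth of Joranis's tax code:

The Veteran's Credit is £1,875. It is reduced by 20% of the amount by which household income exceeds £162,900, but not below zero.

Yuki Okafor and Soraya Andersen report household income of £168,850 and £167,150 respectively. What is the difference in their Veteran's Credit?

£340

Yuki (£168,850): Veteran's Credit: 20% of the £5,950 excess over £162,900 is £1,190; credit = £1,875 − £1,190 = £685.
Soraya (£167,150): Veteran's Credit: 20% of the £4,250 excess over £162,900 is £850; credit = £1,875 − £850 = £1,025.
Difference: |£685 − £1,025| = £340.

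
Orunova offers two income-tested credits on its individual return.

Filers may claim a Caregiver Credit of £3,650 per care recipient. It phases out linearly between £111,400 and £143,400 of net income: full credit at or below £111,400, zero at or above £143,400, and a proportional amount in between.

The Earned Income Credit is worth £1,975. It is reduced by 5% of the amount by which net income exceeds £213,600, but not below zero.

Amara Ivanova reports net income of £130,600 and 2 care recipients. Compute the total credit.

£4,895

Caregiver Credit: base = 2 × £3,650 = £7,300. £130,600 is £19,200 into a £32,000 phase-out range, leaving 12,800/32,000 of the credit: £7,300 × 12,800/32,000 = £2,920.
Earned Income Credit: £130,600 is at or below the £213,600 threshold, so the full £1,975 applies.
Total: £2,920 + £1,975 = £4,895.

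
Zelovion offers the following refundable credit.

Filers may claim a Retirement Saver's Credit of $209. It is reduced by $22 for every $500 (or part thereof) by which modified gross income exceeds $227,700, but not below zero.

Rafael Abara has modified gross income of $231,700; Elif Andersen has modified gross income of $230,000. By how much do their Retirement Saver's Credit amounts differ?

$66

Rafael ($231,700): Retirement Saver's Credit: income exceeds $227,700 by $4,000, which is 8 full-or-partial $500 increments; reduction = 8 × $22 = $176, leaving $33.
Elif ($230,000): Retirement Saver's Credit: income exceeds $227,700 by $2,300, which is 5 full-or-partial $500 increments; reduction = 5 × $22 = $110, leaving $99.
Difference: |$33 − $99| = $66.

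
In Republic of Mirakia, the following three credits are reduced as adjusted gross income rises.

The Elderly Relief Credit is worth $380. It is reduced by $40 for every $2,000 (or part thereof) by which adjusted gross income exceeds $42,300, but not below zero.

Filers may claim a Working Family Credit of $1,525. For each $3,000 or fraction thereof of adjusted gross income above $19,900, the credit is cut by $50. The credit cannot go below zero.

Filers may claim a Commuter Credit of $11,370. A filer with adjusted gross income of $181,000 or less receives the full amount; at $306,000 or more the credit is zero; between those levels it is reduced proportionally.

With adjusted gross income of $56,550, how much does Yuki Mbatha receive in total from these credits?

Elderly Relief Credit: income exceeds $42,300 by $14,250, which is 8 full-or-partial $2,000 increments; reduction = 8 × $40 = $320, leaving $60.
Working Family Credit: income exceeds $19,900 by $36,650, which is 13 full-or-partial $3,000 increments; reduction = 13 × $50 = $650, leaving $875.
Commuter Credit: $56,550 is at or below the $181,000 threshold, so the full $11,370 applies.
Total: $60 + $875 + $11,370 = $12,305.

$12,305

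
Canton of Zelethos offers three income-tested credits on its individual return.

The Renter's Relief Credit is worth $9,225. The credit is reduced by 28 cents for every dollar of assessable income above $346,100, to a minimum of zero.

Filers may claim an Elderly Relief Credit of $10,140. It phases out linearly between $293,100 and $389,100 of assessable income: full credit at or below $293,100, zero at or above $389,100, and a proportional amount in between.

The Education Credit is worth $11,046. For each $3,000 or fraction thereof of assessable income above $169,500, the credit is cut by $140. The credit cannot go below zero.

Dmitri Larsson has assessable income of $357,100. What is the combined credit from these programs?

$11,751

Renter's Relief Credit: 28% of the $11,000 excess over $346,100 is $3,080; credit = $9,225 − $3,080 = $6,145.
Elderly Relief Credit: $357,100 is $64,000 into a $96,000 phase-out range, leaving 32,000/96,000 of the credit: $10,140 × 32,000/96,000 = $3,380.
Education Credit: income exceeds $169,500 by $187,600, which is 63 full-or-partial $3,000 increments; reduction = 63 × $140 = $8,820, leaving $2,226.
Total: $6,145 + $3,380 + $2,226 = $11,751.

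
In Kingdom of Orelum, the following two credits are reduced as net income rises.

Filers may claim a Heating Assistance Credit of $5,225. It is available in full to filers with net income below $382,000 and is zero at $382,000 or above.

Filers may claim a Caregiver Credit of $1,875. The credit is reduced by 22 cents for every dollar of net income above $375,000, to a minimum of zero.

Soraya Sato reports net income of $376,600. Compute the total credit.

$6,748

Heating Assistance Credit: $376,600 is below the $382,000 cutoff, so the full $5,225 applies.
Caregiver Credit: 22% of the $1,600 excess over $375,000 is $352; credit = $1,875 − $352 = $1,523.
Total: $5,225 + $1,523 = $6,748.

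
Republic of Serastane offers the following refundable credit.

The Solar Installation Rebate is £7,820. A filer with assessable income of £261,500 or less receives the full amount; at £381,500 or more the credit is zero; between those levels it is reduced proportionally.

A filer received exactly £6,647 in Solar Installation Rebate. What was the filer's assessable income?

£279,500

£6,647 is 6,647/7,820 of the full £7,820, so 1,173/7,820 of the £120,000 range has been used: income = £261,500 + £120,000 × 1,173/7,820 = £279,500.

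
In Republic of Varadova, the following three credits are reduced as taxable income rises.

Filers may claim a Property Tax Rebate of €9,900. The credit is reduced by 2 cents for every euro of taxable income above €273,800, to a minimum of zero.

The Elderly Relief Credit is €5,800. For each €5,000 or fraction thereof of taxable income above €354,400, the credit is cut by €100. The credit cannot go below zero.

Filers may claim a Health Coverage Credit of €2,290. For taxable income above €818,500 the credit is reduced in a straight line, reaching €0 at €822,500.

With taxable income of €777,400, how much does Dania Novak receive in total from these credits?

€2,290

Property Tax Rebate: 2% of the €503,600 excess over €273,800 is €10,072 ≥ base, so the credit is €0.
Elderly Relief Credit: income exceeds €354,400 by €423,000 → 85 increments × €100 = €8,500 ≥ base, so the credit is €0.
Health Coverage Credit: €777,400 is at or below the €818,500 threshold, so the full €2,290 applies.
Total: €0 + €0 + €2,290 = €2,290.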